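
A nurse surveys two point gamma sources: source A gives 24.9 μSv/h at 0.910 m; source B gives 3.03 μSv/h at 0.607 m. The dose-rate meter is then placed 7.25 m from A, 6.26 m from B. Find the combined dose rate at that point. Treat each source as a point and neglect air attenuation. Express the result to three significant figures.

0.421 μSv/h

Each source contributes Iᵢ·(dᵢ/rᵢ)²; contributions add.
A: 24.9 × (0.910/7.25)² = 0.3923 μSv/h
B: 3.03 × (0.607/6.26)² = 0.02849 μSv/h
Total = 0.3923 + 0.02849 = 0.4208 μSv/h.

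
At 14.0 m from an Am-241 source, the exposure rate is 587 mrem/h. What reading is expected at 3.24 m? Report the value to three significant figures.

Since intensity falls as 1/r², the rate at 3.24 m is
587 × (14.0/3.24)² = 587 × 18.67 = 10960 mrem/h.

11000 mrem/h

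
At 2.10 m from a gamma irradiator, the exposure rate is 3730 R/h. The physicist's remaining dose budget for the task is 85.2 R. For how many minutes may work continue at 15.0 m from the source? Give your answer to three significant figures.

Using I₁d₁² = I₂d₂², rate at 15.0 m:
3730 × (2.10/15.0)² = 3730 × 0.01960 = 73.11 R/h.
Stay time = 85.2 R ÷ 73.11 R/h = 1.165 h = 69.90 min.

69.9 min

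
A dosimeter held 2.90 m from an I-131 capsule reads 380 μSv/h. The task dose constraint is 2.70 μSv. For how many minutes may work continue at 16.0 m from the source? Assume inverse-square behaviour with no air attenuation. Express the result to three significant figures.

Since intensity falls as 1/r², rate at 16.0 m:
(2.90/16.0)² = 0.03285, so 380 × 0.03285 = 12.48 μSv/h.
Stay time = 2.70 μSv ÷ 12.48 μSv/h = 0.2163 h = 12.98 min.

13.0 min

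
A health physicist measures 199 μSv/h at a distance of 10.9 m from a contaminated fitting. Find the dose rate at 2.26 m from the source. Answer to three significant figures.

4630 μSv/h

Using I₁d₁² = I₂d₂², the rate at 2.26 m is
199 × (10.9/2.26)² = 199 × 23.26 = 4629 μSv/h.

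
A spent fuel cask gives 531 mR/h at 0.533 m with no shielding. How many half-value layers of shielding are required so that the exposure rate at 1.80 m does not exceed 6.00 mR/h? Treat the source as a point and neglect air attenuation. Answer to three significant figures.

2.96 half-value layers

At 1.80 m, distance alone gives (0.533/1.80)² = 0.08768, so 531 × 0.08768 = 46.56 mR/h.
Further attenuation needed: 46.56/6.00 = 7.760.
n = log₂(7.760) = 2.956 half-value layers.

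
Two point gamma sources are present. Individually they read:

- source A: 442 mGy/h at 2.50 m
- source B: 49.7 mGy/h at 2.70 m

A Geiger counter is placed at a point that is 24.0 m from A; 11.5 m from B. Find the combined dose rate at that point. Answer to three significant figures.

Each source contributes Iᵢ·(dᵢ/rᵢ)²; contributions add.
A: 442 × (2.50/24.0)² = 4.796 mGy/h
B: 49.7 × (2.70/11.5)² = 2.740 mGy/h
Total = 4.796 + 2.740 = 7.536 mGy/h.

7.54 mGy/h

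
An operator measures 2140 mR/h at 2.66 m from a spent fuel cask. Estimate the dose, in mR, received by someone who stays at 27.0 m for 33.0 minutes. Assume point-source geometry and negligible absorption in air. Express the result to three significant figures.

11.4 mR

Applying the 1/r² law, rate at 27.0 m:
2140 × (2.66/27.0)² = 2140 × 0.009706 = 20.77 mR/h.
Dose = rate × time = 20.77 mR/h × 0.5500 h = 11.42 mR.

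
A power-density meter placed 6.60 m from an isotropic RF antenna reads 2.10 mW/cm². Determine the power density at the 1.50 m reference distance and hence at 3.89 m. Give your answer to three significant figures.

40.7 mW/cm²; 6.05 mW/cm²

Applying the 1/r² law,
At 1.50 m: 2.10 × (6.60/1.50)² = 2.10 × 19.36 = 40.66 mW/cm²
At 3.89 m: (1.50/3.89)² = 0.1487, so 40.66 × 0.1487 = 6.046 mW/cm².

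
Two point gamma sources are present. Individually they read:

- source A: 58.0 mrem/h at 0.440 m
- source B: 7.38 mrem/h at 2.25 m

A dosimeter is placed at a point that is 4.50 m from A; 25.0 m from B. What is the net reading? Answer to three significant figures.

0.614 mrem/h

By superposition, sum each source's inverse-square contribution:
A: 58.0 × (0.440/4.50)² = 0.5545 mrem/h
B: 7.38 × (2.25/25.0)² = 0.05978 mrem/h
Total = 0.5545 + 0.05978 = 0.6143 mrem/h.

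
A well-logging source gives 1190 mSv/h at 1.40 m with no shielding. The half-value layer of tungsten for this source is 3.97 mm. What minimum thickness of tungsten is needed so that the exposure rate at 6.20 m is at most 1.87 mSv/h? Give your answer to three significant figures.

At 6.20 m, distance alone gives 1190 × (1.40/6.20)² = 1190 × 0.05099 = 60.68 mSv/h.
Further attenuation needed: 60.68/1.87 = 32.45.
n = log₂(32.45) = 5.020 half-value layers.
Thickness = 5.020 × 3.97 mm = 19.93 mm.

19.9 mm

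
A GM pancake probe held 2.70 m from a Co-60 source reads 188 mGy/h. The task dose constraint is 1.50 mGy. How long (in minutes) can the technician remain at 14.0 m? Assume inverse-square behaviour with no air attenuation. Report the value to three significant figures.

Using I₁d₁² = I₂d₂², rate at 14.0 m:
188 × (2.70/14.0)² = 188 × 0.03719 = 6.992 mGy/h.
Stay time = 1.50 mGy ÷ 6.992 mGy/h = 0.2145 h = 12.87 min.

12.9 min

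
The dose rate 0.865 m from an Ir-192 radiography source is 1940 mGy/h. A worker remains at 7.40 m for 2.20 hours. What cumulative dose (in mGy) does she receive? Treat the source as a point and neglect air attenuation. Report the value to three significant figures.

Using I₁d₁² = I₂d₂², rate at 7.40 m:
(0.865/7.40)² = 0.01366, so 1940 × 0.01366 = 26.50 mGy/h.
Dose = rate × time = 26.50 mGy/h × 2.200 h = 58.30 mGy.

58.3 mGy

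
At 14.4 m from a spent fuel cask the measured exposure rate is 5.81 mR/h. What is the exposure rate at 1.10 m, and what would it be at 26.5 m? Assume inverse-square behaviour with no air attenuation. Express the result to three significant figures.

996 mR/h; 1.72 mR/h

Intensity scales as (d₁/d₂)², so
At 1.10 m: (14.4/1.10)² = 171.4, so 5.81 × 171.4 = 995.8 mR/h
At 26.5 m: (1.10/26.5)² = 0.001723, so 995.8 × 0.001723 = 1.716 mR/h.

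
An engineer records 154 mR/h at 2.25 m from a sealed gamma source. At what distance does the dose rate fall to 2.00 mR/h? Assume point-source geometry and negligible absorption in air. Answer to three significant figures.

19.7 m

By the inverse-square law, d₂ = d₁·√(I₁/I₂).
I₁/I₂ = 154/2.00 = 77.00, so d₂ = 2.25 × √77.00 = 19.74 m.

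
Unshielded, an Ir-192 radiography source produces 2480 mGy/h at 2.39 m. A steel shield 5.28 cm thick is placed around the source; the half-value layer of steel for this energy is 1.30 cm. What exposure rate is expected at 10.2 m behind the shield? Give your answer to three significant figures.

Distance alone: (2.39/10.2)² = 0.05490, so 2480 × 0.05490 = 136.2 mGy/h.
Shield: 5.28/1.30 = 4.062 half-value layers → attenuation 2^(−4.062) = 0.05987.
Combined: 136.2 × 0.05987 = 8.154 mGy/h.

8.15 mGy/h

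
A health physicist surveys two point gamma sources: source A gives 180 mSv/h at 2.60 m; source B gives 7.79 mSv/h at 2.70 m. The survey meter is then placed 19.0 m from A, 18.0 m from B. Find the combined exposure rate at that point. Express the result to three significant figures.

3.55 mSv/h

By superposition, sum each source's inverse-square contribution:
A: 180 × (2.60/19.0)² = 3.371 mSv/h
B: 7.79 × (2.70/18.0)² = 0.1753 mSv/h
Total = 3.371 + 0.1753 = 3.546 mSv/h.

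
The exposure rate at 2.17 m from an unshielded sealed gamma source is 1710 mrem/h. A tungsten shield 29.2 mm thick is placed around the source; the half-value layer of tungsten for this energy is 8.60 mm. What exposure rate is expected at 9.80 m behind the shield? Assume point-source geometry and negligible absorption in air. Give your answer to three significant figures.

7.97 mrem/h

Distance alone: 1710 × (2.17/9.80)² = 1710 × 0.04903 = 83.84 mrem/h.
Shield: 29.2/8.60 = 3.395 half-value layers → attenuation 2^(−3.395) = 0.09506.
Combined: 83.84 × 0.09506 = 7.970 mrem/h.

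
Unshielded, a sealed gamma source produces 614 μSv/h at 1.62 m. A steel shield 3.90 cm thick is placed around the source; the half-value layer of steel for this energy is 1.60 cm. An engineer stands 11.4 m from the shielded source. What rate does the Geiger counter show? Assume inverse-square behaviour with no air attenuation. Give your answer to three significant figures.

2.29 μSv/h

Distance alone: (1.62/11.4)² = 0.02019, so 614 × 0.02019 = 12.40 μSv/h.
Shield: 3.90/1.60 = 2.438 half-value layers → attenuation 2^(−2.438) = 0.1845.
Combined: 12.40 × 0.1845 = 2.288 μSv/h.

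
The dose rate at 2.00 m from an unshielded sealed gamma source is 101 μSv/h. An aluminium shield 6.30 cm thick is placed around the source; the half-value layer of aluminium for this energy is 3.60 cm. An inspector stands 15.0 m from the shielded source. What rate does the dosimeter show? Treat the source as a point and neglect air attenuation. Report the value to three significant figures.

0.534 μSv/h

Distance alone: 101 × (2.00/15.0)² = 101 × 0.01778 = 1.796 μSv/h.
Shield: 6.30/3.60 = 1.750 half-value layers → attenuation 2^(−1.750) = 0.2973.
Combined: 1.796 × 0.2973 = 0.5340 μSv/h.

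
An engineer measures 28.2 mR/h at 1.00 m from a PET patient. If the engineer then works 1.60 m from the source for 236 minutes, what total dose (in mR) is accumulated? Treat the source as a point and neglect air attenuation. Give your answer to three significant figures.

Since intensity falls as 1/r², rate at 1.60 m:
28.2 × (1.00/1.60)² = 28.2 × 0.3906 = 11.01 mR/h.
Dose = rate × time = 11.01 mR/h × 3.933 h = 43.30 mR.

43.3 mR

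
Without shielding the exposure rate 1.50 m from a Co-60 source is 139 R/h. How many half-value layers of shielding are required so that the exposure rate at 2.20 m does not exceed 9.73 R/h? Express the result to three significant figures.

2.73 half-value layers

At 2.20 m, distance alone gives 139 × (1.50/2.20)² = 139 × 0.4649 = 64.62 R/h.
Further attenuation needed: 64.62/9.73 = 6.641.
n = log₂(6.641) = 2.731 half-value layers.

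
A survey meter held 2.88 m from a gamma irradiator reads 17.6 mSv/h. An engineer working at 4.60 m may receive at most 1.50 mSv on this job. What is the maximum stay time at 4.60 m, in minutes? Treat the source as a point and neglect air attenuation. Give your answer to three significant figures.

Since intensity falls as 1/r², rate at 4.60 m:
17.6 × (2.88/4.60)² = 17.6 × 0.3920 = 6.899 mSv/h.
Stay time = 1.50 mSv ÷ 6.899 mSv/h = 0.2174 h = 13.04 min.

13.0 min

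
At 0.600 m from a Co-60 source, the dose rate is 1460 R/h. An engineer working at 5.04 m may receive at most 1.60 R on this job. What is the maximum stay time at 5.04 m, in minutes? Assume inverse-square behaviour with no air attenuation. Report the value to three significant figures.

4.64 min

Applying the 1/r² law, rate at 5.04 m:
1460 × (0.600/5.04)² = 1460 × 0.01417 = 20.69 R/h.
Stay time = 1.60 R ÷ 20.69 R/h = 0.07733 h = 4.640 min.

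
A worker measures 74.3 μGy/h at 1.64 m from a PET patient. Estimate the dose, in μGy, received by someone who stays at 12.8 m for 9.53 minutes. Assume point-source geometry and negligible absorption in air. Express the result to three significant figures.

0.194 μGy

Since intensity falls as 1/r², rate at 12.8 m:
74.3 × (1.64/12.8)² = 74.3 × 0.01642 = 1.220 μGy/h.
Dose = rate × time = 1.220 μGy/h × 0.1588 h = 0.1937 μGy.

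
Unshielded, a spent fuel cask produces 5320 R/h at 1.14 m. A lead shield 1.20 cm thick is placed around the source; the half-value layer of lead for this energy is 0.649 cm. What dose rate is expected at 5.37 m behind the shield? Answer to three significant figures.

Distance alone: 5320 × (1.14/5.37)² = 5320 × 0.04507 = 239.8 R/h.
Shield: 1.20/0.649 = 1.849 half-value layers → attenuation 2^(−1.849) = 0.2776.
Combined: 239.8 × 0.2776 = 66.57 R/h.

66.6 R/h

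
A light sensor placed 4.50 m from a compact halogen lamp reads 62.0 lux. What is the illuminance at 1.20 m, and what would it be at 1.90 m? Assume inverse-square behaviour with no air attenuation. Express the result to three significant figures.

872 lux; 348 lux

Since intensity falls as 1/r²,
At 1.20 m: 62.0 × (4.50/1.20)² = 62.0 × 14.06 = 871.7 lux
At 1.90 m: (1.20/1.90)² = 0.3989, so 871.7 × 0.3989 = 347.7 lux.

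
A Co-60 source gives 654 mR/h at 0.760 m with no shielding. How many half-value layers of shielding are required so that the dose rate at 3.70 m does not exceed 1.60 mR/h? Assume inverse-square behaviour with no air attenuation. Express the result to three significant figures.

At 3.70 m, distance alone gives 654 × (0.760/3.70)² = 654 × 0.04219 = 27.59 mR/h.
Further attenuation needed: 27.59/1.60 = 17.24.
n = log₂(17.24) = 4.108 half-value layers.

4.11 half-value layers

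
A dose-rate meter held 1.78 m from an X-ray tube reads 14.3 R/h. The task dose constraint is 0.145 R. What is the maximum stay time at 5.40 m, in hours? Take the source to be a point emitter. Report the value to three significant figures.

0.0933 h

Applying the 1/r² law, rate at 5.40 m:
14.3 × (1.78/5.40)² = 14.3 × 0.1087 = 1.554 R/h.
Stay time = 0.145 R ÷ 1.554 R/h = 0.09331 h.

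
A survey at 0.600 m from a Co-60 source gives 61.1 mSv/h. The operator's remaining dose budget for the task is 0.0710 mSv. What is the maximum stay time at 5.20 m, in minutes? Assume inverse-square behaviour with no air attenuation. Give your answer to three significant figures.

Since intensity falls as 1/r², rate at 5.20 m:
(0.600/5.20)² = 0.01331, so 61.1 × 0.01331 = 0.8132 mSv/h.
Stay time = 0.0710 mSv ÷ 0.8132 mSv/h = 0.08731 h = 5.239 min.

5.24 min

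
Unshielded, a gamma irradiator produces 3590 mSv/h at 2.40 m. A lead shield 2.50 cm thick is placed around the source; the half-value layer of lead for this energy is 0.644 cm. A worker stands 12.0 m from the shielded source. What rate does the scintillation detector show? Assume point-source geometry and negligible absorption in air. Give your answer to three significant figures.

9.74 mSv/h

Distance alone: (2.40/12.0)² = 0.04000, so 3590 × 0.04000 = 143.6 mSv/h.
Shield: 2.50/0.644 = 3.882 half-value layers → attenuation 2^(−3.882) = 0.06783.
Combined: 143.6 × 0.06783 = 9.740 mSv/h.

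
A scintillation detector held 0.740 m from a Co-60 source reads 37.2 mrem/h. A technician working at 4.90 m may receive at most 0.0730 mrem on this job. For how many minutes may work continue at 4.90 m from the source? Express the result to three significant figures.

5.16 min

Using I₁d₁² = I₂d₂², rate at 4.90 m:
37.2 × (0.740/4.90)² = 37.2 × 0.02281 = 0.8485 mrem/h.
Stay time = 0.0730 mrem ÷ 0.8485 mrem/h = 0.08603 h = 5.162 min.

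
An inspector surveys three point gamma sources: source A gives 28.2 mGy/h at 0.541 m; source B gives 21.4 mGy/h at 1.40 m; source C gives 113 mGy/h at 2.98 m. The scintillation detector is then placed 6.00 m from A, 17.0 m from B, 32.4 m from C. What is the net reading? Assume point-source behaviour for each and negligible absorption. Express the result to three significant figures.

1.33 mGy/h

Each source contributes Iᵢ·(dᵢ/rᵢ)²; contributions add.
A: 28.2 × (0.541/6.00)² = 0.2293 mGy/h
B: 21.4 × (1.40/17.0)² = 0.1451 mGy/h
C: 113 × (2.98/32.4)² = 0.9559 mGy/h
Total = 0.2293 + 0.1451 + 0.9559 = 1.330 mGy/h.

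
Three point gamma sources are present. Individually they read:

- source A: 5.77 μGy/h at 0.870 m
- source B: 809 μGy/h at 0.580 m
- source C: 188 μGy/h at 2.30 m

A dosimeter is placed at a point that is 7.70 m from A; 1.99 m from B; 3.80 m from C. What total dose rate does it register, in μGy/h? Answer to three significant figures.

138 μGy/h

By superposition, sum each source's inverse-square contribution:
A: 5.77 × (0.870/7.70)² = 0.07366 μGy/h
B: 809 × (0.580/1.99)² = 68.72 μGy/h
C: 188 × (2.30/3.80)² = 68.87 μGy/h
Total = 0.07366 + 68.72 + 68.87 = 137.7 μGy/h.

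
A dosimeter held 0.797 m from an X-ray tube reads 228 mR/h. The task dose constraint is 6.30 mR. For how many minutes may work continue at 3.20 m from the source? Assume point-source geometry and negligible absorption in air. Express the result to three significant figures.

26.7 min

Using I₁d₁² = I₂d₂², rate at 3.20 m:
(0.797/3.20)² = 0.06203, so 228 × 0.06203 = 14.14 mR/h.
Stay time = 6.30 mR ÷ 14.14 mR/h = 0.4455 h = 26.73 min.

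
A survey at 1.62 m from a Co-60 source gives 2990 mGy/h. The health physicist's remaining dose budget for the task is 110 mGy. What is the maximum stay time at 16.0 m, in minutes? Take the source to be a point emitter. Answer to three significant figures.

Using I₁d₁² = I₂d₂², rate at 16.0 m:
2990 × (1.62/16.0)² = 2990 × 0.01025 = 30.65 mGy/h.
Stay time = 110 mGy ÷ 30.65 mGy/h = 3.589 h = 215.3 min.

215 min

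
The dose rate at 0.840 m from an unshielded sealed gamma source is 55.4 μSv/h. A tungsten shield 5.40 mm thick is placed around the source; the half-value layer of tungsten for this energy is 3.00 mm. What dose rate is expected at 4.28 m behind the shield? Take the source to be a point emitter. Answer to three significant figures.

0.613 μSv/h

Distance alone: 55.4 × (0.840/4.28)² = 55.4 × 0.03852 = 2.134 μSv/h.
Shield: 5.40/3.00 = 1.800 half-value layers → attenuation 2^(−1.800) = 0.2872.
Combined: 2.134 × 0.2872 = 0.6129 μSv/h.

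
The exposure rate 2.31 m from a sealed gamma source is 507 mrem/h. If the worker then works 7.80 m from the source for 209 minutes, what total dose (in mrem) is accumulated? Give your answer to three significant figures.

By the inverse-square law, rate at 7.80 m:
507 × (2.31/7.80)² = 507 × 0.08771 = 44.47 mrem/h.
Dose = rate × time = 44.47 mrem/h × 3.483 h = 154.9 mrem.

155 mrem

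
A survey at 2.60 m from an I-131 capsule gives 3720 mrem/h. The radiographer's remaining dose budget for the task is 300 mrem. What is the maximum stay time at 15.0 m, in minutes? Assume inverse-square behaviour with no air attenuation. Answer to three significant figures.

Using I₁d₁² = I₂d₂², rate at 15.0 m:
3720 × (2.60/15.0)² = 3720 × 0.03004 = 111.7 mrem/h.
Stay time = 300 mrem ÷ 111.7 mrem/h = 2.686 h = 161.2 min.

161 min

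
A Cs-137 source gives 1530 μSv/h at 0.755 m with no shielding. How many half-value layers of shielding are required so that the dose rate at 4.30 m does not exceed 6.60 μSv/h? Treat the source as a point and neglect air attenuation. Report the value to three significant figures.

At 4.30 m, distance alone gives 1530 × (0.755/4.30)² = 1530 × 0.03083 = 47.17 μSv/h.
Further attenuation needed: 47.17/6.60 = 7.147.
n = log₂(7.147) = 2.837 half-value layers.

2.84 half-value layers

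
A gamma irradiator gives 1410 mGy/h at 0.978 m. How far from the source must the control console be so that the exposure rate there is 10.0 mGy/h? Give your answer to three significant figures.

11.6 m

Applying the 1/r² law, d₂ = d₁·√(I₁/I₂).
I₁/I₂ = 1410/10.0 = 141.0, so d₂ = 0.978 × √141.0 = 11.61 m.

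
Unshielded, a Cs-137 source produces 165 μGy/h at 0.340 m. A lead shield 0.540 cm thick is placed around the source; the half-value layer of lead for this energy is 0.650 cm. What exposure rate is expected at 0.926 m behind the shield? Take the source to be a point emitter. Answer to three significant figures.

Distance alone: 165 × (0.340/0.926)² = 165 × 0.1348 = 22.24 μGy/h.
Shield: 0.540/0.650 = 0.8308 half-value layers → attenuation 2^(−0.8308) = 0.5622.
Combined: 22.24 × 0.5622 = 12.50 μGy/h.

12.5 μGy/h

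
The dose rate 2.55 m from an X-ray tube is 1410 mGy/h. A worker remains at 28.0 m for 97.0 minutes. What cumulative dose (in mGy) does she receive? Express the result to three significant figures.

Intensity scales as (d₁/d₂)², so rate at 28.0 m:
1410 × (2.55/28.0)² = 1410 × 0.008294 = 11.69 mGy/h.
Dose = rate × time = 11.69 mGy/h × 1.617 h = 18.90 mGy.

18.9 mGy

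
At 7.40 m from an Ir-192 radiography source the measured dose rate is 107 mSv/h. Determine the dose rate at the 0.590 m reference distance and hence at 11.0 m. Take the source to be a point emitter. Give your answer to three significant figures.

16800 mSv/h; 48.4 mSv/h

Using I₁d₁² = I₂d₂²,
At 0.590 m: (7.40/0.590)² = 157.3, so 107 × 157.3 = 16830 mSv/h
At 11.0 m: (0.590/11.0)² = 0.002877, so 16830 × 0.002877 = 48.42 mSv/h.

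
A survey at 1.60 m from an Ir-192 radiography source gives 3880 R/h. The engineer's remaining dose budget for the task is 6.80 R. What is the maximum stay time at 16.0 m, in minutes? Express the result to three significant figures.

10.5 min

By the inverse-square law, rate at 16.0 m:
3880 × (1.60/16.0)² = 3880 × 0.01000 = 38.80 R/h.
Stay time = 6.80 R ÷ 38.80 R/h = 0.1753 h = 10.52 min.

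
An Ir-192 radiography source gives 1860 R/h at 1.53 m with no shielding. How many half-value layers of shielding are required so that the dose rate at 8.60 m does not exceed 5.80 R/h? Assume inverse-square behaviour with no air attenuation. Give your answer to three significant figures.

At 8.60 m, distance alone gives (1.53/8.60)² = 0.03165, so 1860 × 0.03165 = 58.87 R/h.
Further attenuation needed: 58.87/5.80 = 10.15.
n = log₂(10.15) = 3.343 half-value layers.

3.34 half-value layers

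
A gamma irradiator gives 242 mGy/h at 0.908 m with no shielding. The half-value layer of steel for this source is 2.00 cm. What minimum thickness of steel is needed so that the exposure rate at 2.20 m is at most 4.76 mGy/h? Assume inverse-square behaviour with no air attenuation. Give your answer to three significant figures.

At 2.20 m, distance alone gives (0.908/2.20)² = 0.1703, so 242 × 0.1703 = 41.21 mGy/h.
Further attenuation needed: 41.21/4.76 = 8.658.
n = log₂(8.658) = 3.114 half-value layers.
Thickness = 3.114 × 2.00 cm = 6.228 cm.

6.23 cm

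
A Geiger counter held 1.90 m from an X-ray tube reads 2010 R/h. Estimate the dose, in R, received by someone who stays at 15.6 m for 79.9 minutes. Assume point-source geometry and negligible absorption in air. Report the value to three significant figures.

39.7 R

Using I₁d₁² = I₂d₂², rate at 15.6 m:
(1.90/15.6)² = 0.01483, so 2010 × 0.01483 = 29.81 R/h.
Dose = rate × time = 29.81 R/h × 1.332 h = 39.71 R.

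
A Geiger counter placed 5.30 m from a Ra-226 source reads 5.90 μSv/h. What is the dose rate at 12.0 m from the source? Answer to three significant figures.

Since intensity falls as 1/r², scaling from 5.30 m to 12.0 m:
(5.30/12.0)² = 0.1951, so 5.90 × 0.1951 = 1.151 μSv/h.

1.15 μSv/h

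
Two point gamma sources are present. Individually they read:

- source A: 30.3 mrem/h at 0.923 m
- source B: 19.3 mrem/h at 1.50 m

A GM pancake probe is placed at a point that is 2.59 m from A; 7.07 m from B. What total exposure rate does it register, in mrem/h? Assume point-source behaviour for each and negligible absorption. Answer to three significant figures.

Each source contributes Iᵢ·(dᵢ/rᵢ)²; contributions add.
A: 30.3 × (0.923/2.59)² = 3.848 mrem/h
B: 19.3 × (1.50/7.07)² = 0.8688 mrem/h
Total = 3.848 + 0.8688 = 4.717 mrem/h.

4.72 mrem/h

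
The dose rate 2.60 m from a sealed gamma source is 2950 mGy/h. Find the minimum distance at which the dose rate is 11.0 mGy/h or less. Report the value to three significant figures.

Using I₁d₁² = I₂d₂², d₂ = d₁·√(I₁/I₂).
I₁/I₂ = 2950/11.0 = 268.2, so d₂ = 2.60 × √268.2 = 42.58 m.

42.6 m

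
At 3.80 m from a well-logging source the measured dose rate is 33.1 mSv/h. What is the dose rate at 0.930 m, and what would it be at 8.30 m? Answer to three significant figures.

553 mSv/h; 6.94 mSv/h

By the inverse-square law,
At 0.930 m: 33.1 × (3.80/0.930)² = 33.1 × 16.70 = 552.8 mSv/h
At 8.30 m: 552.8 × (0.930/8.30)² = 552.8 × 0.01255 = 6.938 mSv/h.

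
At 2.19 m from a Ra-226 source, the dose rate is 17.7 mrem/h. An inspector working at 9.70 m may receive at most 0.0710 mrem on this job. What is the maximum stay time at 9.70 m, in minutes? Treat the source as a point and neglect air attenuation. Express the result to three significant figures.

Applying the 1/r² law, rate at 9.70 m:
17.7 × (2.19/9.70)² = 17.7 × 0.05097 = 0.9022 mrem/h.
Stay time = 0.0710 mrem ÷ 0.9022 mrem/h = 0.07870 h = 4.722 min.

4.72 min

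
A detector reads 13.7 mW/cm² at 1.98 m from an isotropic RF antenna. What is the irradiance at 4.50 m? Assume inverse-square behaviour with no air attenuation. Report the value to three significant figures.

2.65 mW/cm²

Intensity scales as (d₁/d₂)², so the rate at 4.50 m is
13.7 × (1.98/4.50)² = 13.7 × 0.1936 = 2.652 mW/cm².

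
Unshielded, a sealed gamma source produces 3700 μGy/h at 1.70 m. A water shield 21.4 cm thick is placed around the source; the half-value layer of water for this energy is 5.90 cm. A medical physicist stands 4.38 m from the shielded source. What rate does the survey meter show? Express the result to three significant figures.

45.1 μGy/h

Distance alone: (1.70/4.38)² = 0.1506, so 3700 × 0.1506 = 557.2 μGy/h.
Shield: 21.4/5.90 = 3.627 half-value layers → attenuation 2^(−3.627) = 0.08094.
Combined: 557.2 × 0.08094 = 45.10 μGy/h.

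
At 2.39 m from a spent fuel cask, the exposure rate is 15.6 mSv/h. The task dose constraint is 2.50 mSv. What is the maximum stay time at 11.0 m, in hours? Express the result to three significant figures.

Since intensity falls as 1/r², rate at 11.0 m:
15.6 × (2.39/11.0)² = 15.6 × 0.04721 = 0.7365 mSv/h.
Stay time = 2.50 mSv ÷ 0.7365 mSv/h = 3.394 h.

3.39 h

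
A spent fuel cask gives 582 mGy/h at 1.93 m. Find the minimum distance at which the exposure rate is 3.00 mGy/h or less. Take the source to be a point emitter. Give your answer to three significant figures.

26.9 m

Since intensity falls as 1/r², d₂ = d₁·√(I₁/I₂).
I₁/I₂ = 582/3.00 = 194.0, so d₂ = 1.93 × √194.0 = 26.88 m.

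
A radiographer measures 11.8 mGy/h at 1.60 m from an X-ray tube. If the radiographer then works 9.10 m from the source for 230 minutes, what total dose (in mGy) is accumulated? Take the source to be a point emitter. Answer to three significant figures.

Using I₁d₁² = I₂d₂², rate at 9.10 m:
11.8 × (1.60/9.10)² = 11.8 × 0.03091 = 0.3647 mGy/h.
Dose = rate × time = 0.3647 mGy/h × 3.833 h = 1.398 mGy.

1.40 mGy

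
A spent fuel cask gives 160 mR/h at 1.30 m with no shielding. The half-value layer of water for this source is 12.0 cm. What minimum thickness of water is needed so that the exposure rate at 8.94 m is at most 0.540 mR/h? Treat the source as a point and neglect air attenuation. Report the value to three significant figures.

31.8 cm

At 8.94 m, distance alone gives (1.30/8.94)² = 0.02115, so 160 × 0.02115 = 3.384 mR/h.
Further attenuation needed: 3.384/0.540 = 6.267.
n = log₂(6.267) = 2.648 half-value layers.
Thickness = 2.648 × 12.0 cm = 31.78 cm.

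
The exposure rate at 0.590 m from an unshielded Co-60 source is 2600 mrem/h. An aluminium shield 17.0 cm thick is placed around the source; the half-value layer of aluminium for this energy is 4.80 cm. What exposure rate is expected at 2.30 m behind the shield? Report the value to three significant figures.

Distance alone: 2600 × (0.590/2.30)² = 2600 × 0.06580 = 171.1 mrem/h.
Shield: 17.0/4.80 = 3.542 half-value layers → attenuation 2^(−3.542) = 0.08585.
Combined: 171.1 × 0.08585 = 14.69 mrem/h.

14.7 mrem/h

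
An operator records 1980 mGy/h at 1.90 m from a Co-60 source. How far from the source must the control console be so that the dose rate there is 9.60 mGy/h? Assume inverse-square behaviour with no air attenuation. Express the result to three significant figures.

27.3 m

Intensity scales as (d₁/d₂)², so d₂ = d₁·√(I₁/I₂).
I₁/I₂ = 1980/9.60 = 206.2, so d₂ = 1.90 × √206.2 = 27.28 m.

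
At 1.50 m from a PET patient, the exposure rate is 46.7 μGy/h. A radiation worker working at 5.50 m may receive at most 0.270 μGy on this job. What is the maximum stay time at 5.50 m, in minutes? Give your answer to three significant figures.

By the inverse-square law, rate at 5.50 m:
46.7 × (1.50/5.50)² = 46.7 × 0.07438 = 3.474 μGy/h.
Stay time = 0.270 μGy ÷ 3.474 μGy/h = 0.07772 h = 4.663 min.

4.66 min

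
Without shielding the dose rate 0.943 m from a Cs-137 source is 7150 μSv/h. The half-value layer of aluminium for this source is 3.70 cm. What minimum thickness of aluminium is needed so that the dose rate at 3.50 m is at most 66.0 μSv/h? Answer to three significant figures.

11.0 cm

At 3.50 m, distance alone gives 7150 × (0.943/3.50)² = 7150 × 0.07259 = 519.0 μSv/h.
Further attenuation needed: 519.0/66.0 = 7.864.
n = log₂(7.864) = 2.975 half-value layers.
Thickness = 2.975 × 3.70 cm = 11.01 cm.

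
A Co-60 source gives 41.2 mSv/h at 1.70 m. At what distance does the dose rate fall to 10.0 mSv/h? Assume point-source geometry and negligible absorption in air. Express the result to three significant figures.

Applying the 1/r² law, d₂ = d₁·√(I₁/I₂).
I₁/I₂ = 41.2/10.0 = 4.120, so d₂ = 1.70 × √4.120 = 3.451 m.

3.45 m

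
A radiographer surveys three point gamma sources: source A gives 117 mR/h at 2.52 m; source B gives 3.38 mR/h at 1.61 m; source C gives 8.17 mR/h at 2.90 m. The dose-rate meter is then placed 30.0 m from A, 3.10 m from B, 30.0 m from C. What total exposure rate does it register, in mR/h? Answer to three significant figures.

1.81 mR/h

By superposition, sum each source's inverse-square contribution:
A: 117 × (2.52/30.0)² = 0.8256 mR/h
B: 3.38 × (1.61/3.10)² = 0.9117 mR/h
C: 8.17 × (2.90/30.0)² = 0.07634 mR/h
Total = 0.8256 + 0.9117 + 0.07634 = 1.814 mR/h.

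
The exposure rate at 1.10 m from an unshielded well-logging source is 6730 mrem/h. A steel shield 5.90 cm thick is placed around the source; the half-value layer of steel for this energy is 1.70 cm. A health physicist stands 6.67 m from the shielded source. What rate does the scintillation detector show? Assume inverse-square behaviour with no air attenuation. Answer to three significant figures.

Distance alone: 6730 × (1.10/6.67)² = 6730 × 0.02720 = 183.1 mrem/h.
Shield: 5.90/1.70 = 3.471 half-value layers → attenuation 2^(−3.471) = 0.09018.
Combined: 183.1 × 0.09018 = 16.51 mrem/h.

16.5 mrem/h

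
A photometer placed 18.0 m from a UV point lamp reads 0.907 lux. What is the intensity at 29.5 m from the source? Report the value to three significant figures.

0.338 lux

Intensity scales as (d₁/d₂)², so scaling from 18.0 m to 29.5 m:
0.907 × (18.0/29.5)² = 0.907 × 0.3723 = 0.3377 lux.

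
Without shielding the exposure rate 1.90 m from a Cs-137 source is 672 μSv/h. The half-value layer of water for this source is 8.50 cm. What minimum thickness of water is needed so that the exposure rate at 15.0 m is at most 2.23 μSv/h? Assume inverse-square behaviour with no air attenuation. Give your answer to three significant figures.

19.3 cm

At 15.0 m, distance alone gives (1.90/15.0)² = 0.01604, so 672 × 0.01604 = 10.78 μSv/h.
Further attenuation needed: 10.78/2.23 = 4.834.
n = log₂(4.834) = 2.273 half-value layers.
Thickness = 2.273 × 8.50 cm = 19.32 cm.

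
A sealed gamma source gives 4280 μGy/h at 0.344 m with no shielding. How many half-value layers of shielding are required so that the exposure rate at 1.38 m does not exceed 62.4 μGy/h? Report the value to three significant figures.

At 1.38 m, distance alone gives (0.344/1.38)² = 0.06214, so 4280 × 0.06214 = 266.0 μGy/h.
Further attenuation needed: 266.0/62.4 = 4.263.
n = log₂(4.263) = 2.092 half-value layers.

2.09 half-value layers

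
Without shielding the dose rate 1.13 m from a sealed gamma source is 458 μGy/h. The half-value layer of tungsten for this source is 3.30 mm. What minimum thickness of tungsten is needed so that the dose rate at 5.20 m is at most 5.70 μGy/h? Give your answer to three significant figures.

6.35 mm

At 5.20 m, distance alone gives (1.13/5.20)² = 0.04722, so 458 × 0.04722 = 21.63 μGy/h.
Further attenuation needed: 21.63/5.70 = 3.795.
n = log₂(3.795) = 1.924 half-value layers.
Thickness = 1.924 × 3.30 mm = 6.349 mm.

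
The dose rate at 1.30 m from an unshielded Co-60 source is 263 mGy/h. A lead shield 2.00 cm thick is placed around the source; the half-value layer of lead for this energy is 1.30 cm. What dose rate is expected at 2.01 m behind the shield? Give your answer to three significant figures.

37.9 mGy/h

Distance alone: (1.30/2.01)² = 0.4183, so 263 × 0.4183 = 110.0 mGy/h.
Shield: 2.00/1.30 = 1.538 half-value layers → attenuation 2^(−1.538) = 0.3444.
Combined: 110.0 × 0.3444 = 37.88 mGy/h.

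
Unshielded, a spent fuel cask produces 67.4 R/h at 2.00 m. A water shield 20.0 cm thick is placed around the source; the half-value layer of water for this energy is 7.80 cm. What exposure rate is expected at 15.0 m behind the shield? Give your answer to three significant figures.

Distance alone: 67.4 × (2.00/15.0)² = 67.4 × 0.01778 = 1.198 R/h.
Shield: 20.0/7.80 = 2.564 half-value layers → attenuation 2^(−2.564) = 0.1691.
Combined: 1.198 × 0.1691 = 0.2026 R/h.

0.203 R/h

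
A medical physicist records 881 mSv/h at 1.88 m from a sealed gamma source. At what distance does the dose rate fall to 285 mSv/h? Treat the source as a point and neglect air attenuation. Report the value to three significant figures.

3.31 m

Using I₁d₁² = I₂d₂², d₂ = d₁·√(I₁/I₂).
I₁/I₂ = 881/285 = 3.091, so d₂ = 1.88 × √3.091 = 3.305 m.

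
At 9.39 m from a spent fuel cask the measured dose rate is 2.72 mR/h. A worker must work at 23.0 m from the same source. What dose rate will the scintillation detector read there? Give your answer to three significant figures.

Using I₁d₁² = I₂d₂², scaling from 9.39 m to 23.0 m:
(9.39/23.0)² = 0.1667, so 2.72 × 0.1667 = 0.4534 mR/h.

0.453 mR/h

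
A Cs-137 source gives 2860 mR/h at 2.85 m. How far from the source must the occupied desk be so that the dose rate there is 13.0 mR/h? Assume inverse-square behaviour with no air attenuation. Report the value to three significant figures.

42.3 m

By the inverse-square law, d₂ = d₁·√(I₁/I₂).
I₁/I₂ = 2860/13.0 = 220.0, so d₂ = 2.85 × √220.0 = 42.27 m.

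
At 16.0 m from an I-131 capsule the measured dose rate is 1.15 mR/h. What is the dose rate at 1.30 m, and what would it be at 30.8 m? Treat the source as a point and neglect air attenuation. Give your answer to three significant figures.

Using I₁d₁² = I₂d₂²,
At 1.30 m: 1.15 × (16.0/1.30)² = 1.15 × 151.5 = 174.2 mR/h
At 30.8 m: (1.30/30.8)² = 0.001781, so 174.2 × 0.001781 = 0.3103 mR/h.

174 mR/h; 0.310 mR/h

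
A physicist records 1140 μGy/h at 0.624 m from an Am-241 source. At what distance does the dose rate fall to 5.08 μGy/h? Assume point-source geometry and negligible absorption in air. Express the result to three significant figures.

9.35 m

Using I₁d₁² = I₂d₂², d₂ = d₁·√(I₁/I₂).
I₁/I₂ = 1140/5.08 = 224.4, so d₂ = 0.624 × √224.4 = 9.348 m.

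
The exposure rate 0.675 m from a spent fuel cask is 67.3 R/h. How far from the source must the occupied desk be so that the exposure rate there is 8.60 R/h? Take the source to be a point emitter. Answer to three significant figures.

1.89 m

By the inverse-square law, d₂ = d₁·√(I₁/I₂).
I₁/I₂ = 67.3/8.60 = 7.826, so d₂ = 0.675 × √7.826 = 1.888 m.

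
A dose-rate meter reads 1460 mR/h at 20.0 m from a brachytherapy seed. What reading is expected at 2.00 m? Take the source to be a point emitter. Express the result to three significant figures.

146000 mR/h

Intensity scales as (d₁/d₂)², so the rate at 2.00 m is
(20.0/2.00)² = 100.0, so 1460 × 100.0 = 146000 mR/h.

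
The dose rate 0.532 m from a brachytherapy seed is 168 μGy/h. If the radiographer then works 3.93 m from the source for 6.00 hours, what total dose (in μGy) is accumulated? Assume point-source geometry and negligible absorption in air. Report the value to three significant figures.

18.5 μGy

Intensity scales as (d₁/d₂)², so rate at 3.93 m:
(0.532/3.93)² = 0.01832, so 168 × 0.01832 = 3.078 μGy/h.
Dose = rate × time = 3.078 μGy/h × 6.000 h = 18.47 μGy.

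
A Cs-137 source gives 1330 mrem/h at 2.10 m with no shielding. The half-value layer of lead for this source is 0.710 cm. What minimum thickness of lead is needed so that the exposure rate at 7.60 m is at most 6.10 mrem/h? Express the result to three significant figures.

2.88 cm

At 7.60 m, distance alone gives (2.10/7.60)² = 0.07635, so 1330 × 0.07635 = 101.5 mrem/h.
Further attenuation needed: 101.5/6.10 = 16.64.
n = log₂(16.64) = 4.057 half-value layers.
Thickness = 4.057 × 0.710 cm = 2.880 cm.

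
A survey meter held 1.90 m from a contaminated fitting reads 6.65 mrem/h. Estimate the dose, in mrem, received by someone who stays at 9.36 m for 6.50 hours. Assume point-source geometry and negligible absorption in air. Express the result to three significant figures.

Intensity scales as (d₁/d₂)², so rate at 9.36 m:
(1.90/9.36)² = 0.04121, so 6.65 × 0.04121 = 0.2740 mrem/h.
Dose = rate × time = 0.2740 mrem/h × 6.500 h = 1.781 mrem.

1.78 mrem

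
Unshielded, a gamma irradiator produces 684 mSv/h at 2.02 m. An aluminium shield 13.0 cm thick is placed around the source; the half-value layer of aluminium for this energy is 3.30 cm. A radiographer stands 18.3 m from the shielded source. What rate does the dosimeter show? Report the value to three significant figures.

0.543 mSv/h

Distance alone: 684 × (2.02/18.3)² = 684 × 0.01218 = 8.331 mSv/h.
Shield: 13.0/3.30 = 3.939 half-value layers → attenuation 2^(−3.939) = 0.06520.
Combined: 8.331 × 0.06520 = 0.5432 mSv/h.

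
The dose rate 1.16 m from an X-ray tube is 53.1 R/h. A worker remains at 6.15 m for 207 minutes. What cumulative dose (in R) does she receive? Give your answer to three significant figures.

Using I₁d₁² = I₂d₂², rate at 6.15 m:
(1.16/6.15)² = 0.03558, so 53.1 × 0.03558 = 1.889 R/h.
Dose = rate × time = 1.889 R/h × 3.450 h = 6.517 R.

6.52 R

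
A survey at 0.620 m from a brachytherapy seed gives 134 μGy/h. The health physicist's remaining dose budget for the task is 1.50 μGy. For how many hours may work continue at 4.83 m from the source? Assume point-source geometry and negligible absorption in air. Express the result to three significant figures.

0.679 h

Using I₁d₁² = I₂d₂², rate at 4.83 m:
(0.620/4.83)² = 0.01648, so 134 × 0.01648 = 2.208 μGy/h.
Stay time = 1.50 μGy ÷ 2.208 μGy/h = 0.6793 h.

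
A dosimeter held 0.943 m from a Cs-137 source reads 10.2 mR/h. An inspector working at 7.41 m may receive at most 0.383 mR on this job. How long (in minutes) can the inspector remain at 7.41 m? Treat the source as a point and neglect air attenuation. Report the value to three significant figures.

139 min

Intensity scales as (d₁/d₂)², so rate at 7.41 m:
(0.943/7.41)² = 0.01620, so 10.2 × 0.01620 = 0.1652 mR/h.
Stay time = 0.383 mR ÷ 0.1652 mR/h = 2.318 h = 139.1 min.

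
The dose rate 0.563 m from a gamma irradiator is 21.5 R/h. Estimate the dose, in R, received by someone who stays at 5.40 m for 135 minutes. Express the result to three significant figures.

Intensity scales as (d₁/d₂)², so rate at 5.40 m:
21.5 × (0.563/5.40)² = 21.5 × 0.01087 = 0.2337 R/h.
Dose = rate × time = 0.2337 R/h × 2.250 h = 0.5258 R.

0.526 R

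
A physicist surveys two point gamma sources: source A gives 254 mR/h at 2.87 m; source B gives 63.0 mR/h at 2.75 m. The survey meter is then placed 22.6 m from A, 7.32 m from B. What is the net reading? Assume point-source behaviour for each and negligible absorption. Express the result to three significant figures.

Each source contributes Iᵢ·(dᵢ/rᵢ)²; contributions add.
A: 254 × (2.87/22.6)² = 4.096 mR/h
B: 63.0 × (2.75/7.32)² = 8.892 mR/h
Total = 4.096 + 8.892 = 12.99 mR/h.

13.0 mR/h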